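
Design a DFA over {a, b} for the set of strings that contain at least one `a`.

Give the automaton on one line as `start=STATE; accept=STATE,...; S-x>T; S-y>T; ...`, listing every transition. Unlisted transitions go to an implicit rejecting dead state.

Only the number of `a`s matters, and only up to 2. Make a chain s0 → s1 → s2 advanced by each `a` (with s2 absorbing); every other symbol self-loops. The accepting set is {s1, s2}.
With 3 states:
        a   b  
>  s0   s1  s0 
 * s1   s2  s1 
 * s2   s2  s2 
(> = start, * = accepting)

start=s0; accept=s1,s2; s0-a>s1; s0-b>s0; s1-a>s2; s1-b>s1; s2-a>s2; s2-b>s2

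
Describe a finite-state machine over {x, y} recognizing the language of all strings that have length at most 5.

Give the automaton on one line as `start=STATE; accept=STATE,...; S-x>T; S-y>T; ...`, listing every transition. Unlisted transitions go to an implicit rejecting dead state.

start=S0; accept=S0,S1,S2,S3,S4,S5; S0-x>S1; S0-y>S1; S1-x>S2; S1-y>S2; S2-x>S3; S2-y>S3; S3-x>S4; S3-y>S4; S4-x>S5; S4-y>S5; S5-x>S6; S5-y>S6; S6-x>S6; S6-y>S6

We only need to distinguish lengths 0, 1, …, 5, and '>5'. Chain S0 → S1 → S2 → S3 → S4 → S5 → S6 on every symbol, with S6 looping. Accepting states: {S0, S1, S2, S3, S4, S5}.
With 7 states:
        x   y  
>* S0   S1  S1 
 * S1   S2  S2 
 * S2   S3  S3 
 * S3   S4  S4 
 * S4   S5  S5 
 * S5   S6  S6 
   S6   S6  S6 
(> = start, * = accepting)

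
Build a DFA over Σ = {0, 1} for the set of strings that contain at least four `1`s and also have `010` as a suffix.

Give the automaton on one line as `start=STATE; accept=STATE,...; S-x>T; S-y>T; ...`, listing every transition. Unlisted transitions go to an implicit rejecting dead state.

start=s0; accept=s6; s0-0>s0; s0-1>s1; s1-0>s1; s1-1>s2; s2-0>s2; s2-1>s3; s3-0>s4; s3-1>s3; s4-0>s4; s4-1>s5; s5-0>s6; s5-1>s3; s6-0>s4; s6-1>s5

Build one automaton per condition and run them in lockstep. One (6 states) tracks the count of `1`s, saturating at 5; the other (4 states) tracks how much of the suffix `010` has currently been matched. Each combined state is a pair, one component from each; accept when both components accept. After merging equivalent states the machine shrinks.
A 7-state machine:
        0   1  
>  s0   s0  s1 
   s1   s1  s2 
   s2   s2  s3 
   s3   s4  s3 
   s4   s4  s5 
   s5   s6  s3 
 * s6   s4  s5 
(> = start, * = accepting)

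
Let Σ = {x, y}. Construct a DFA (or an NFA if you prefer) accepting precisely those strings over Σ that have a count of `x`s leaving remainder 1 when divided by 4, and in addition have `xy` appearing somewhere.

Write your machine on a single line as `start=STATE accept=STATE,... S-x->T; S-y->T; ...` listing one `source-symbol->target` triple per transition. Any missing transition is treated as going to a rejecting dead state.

Handle the two conditions separately and then intersect. One (4 states) tracks the count of `x`s modulo 4; the other (3 states) tracks whether and how much of `xy` has been seen. Each combined state is a pair, one component from each; accept when both components accept.
9 states suffice.
       x  y 
>  A   B  A 
   B   C  D 
   C   E  F 
 * D   F  D 
   E   G  H 
   F   H  F 
   G   B  I 
   H   I  H 
   I   D  I 
(> = start, * = accepting)

start=A; accept=D; A-x->B; A-y->A; B-x->C; B-y->D; C-x->E; C-y->F; D-x->F; D-y->D; E-x->G; E-y->H; F-x->H; F-y->F; G-x->B; G-y->I; H-x->I; H-y->H; I-x->D; I-y->I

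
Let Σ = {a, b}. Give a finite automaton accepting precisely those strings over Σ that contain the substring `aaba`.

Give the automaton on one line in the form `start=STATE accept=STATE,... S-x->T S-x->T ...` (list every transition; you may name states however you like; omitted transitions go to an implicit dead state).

start=s0 accept=s4 s0-a->s1 s0-b->s0 s1-a->s2 s1-b->s0 s2-a->s2 s2-b->s3 s3-a->s4 s3-b->s0 s4-a->s4 s4-b->s4

Track how much of `aaba` has been matched so far: state s0 is no progress, s4 is the absorbing accept state reached once `aaba` has occurred. Intermediate states record partial matches; on a mismatch, fall back to the longest reusable overlap.
        a   b  
>  s0   s1  s0 
   s1   s2  s0 
   s2   s2  s3 
   s3   s4  s0 
 * s4   s4  s4 
(> = start, * = accepting)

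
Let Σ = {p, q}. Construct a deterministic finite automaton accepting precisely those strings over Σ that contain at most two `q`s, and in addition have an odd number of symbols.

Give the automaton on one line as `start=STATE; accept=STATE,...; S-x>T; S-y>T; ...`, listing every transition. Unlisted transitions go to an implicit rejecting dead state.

start=S0; accept=S1,S2,S5; S0-p>S1; S0-q>S2; S1-p>S0; S1-q>S3; S2-p>S3; S2-q>S4; S3-p>S2; S3-q>S5; S4-p>S5; S4-q>S6; S5-p>S4; S5-q>S6; S6-p>S6; S6-q>S6

Build one automaton per condition and run them in lockstep. The first has 4 states tracking the count of `q`s, saturating at 3; the second has 2 states tracking the input length modulo 2. A product state is a pair (one from each), accepting exactly when both do. Minimizing collapses redundant product states.
7 states suffice.
        p   q  
>  S0   S1  S2 
 * S1   S0  S3 
 * S2   S3  S4 
   S3   S2  S5 
   S4   S5  S6 
 * S5   S4  S6 
   S6   S6  S6 
(> = start, * = accepting)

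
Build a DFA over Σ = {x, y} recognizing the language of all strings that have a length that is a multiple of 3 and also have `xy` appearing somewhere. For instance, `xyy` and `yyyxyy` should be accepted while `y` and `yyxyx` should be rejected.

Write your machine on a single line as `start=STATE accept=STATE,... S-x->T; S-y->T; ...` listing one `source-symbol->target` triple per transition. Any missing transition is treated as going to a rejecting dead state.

start=q0; accept=q7; q0-x->q1; q0-y->q2; q1-x->q3; q1-y->q4; q2-x->q3; q2-y->q5; q3-x->q6; q3-y->q7; q4-x->q7; q4-y->q7; q5-x->q6; q5-y->q0; q6-x->q1; q6-y->q8; q7-x->q8; q7-y->q8; q8-x->q4; q8-y->q4

Handle the two conditions separately and then intersect. One (3 states) tracks the input length modulo 3; the other (3 states) tracks whether and how much of `xy` has been seen. Each combined state is a pair, one component from each; accept when both components accept.
A 9-state machine:
        x   y  
>  q0   q1  q2 
   q1   q3  q4 
   q2   q3  q5 
   q3   q6  q7 
   q4   q7  q7 
   q5   q6  q0 
   q6   q1  q8 
 * q7   q8  q8 
   q8   q4  q4 
(> = start, * = accepting)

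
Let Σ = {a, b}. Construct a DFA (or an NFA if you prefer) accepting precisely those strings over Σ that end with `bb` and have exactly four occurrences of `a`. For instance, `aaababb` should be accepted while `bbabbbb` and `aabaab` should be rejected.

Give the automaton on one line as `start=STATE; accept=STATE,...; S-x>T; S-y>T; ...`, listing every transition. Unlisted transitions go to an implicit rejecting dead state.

Run two small machines in parallel and take their product. One (3 states) tracks how much of the suffix `bb` has currently been matched; the other (6 states) tracks the count of `a`s, saturating at 5. Each combined state is a pair, one component from each; accept when both components accept.
18 states suffice.
          a    b  
>  S0     S1   S2 
   S1     S3   S4 
   S2     S1   S5 
   S3     S6   S7 
   S4     S3   S8 
   S5     S1   S5 
   S6     S9  S10 
   S7     S6  S11 
   S8     S3   S8 
   S9    S12  S13 
   S10    S9  S14 
   S11    S6  S11 
   S12   S12  S15 
   S13   S12  S16 
   S14    S9  S14 
   S15   S12  S17 
 * S16   S12  S16 
   S17   S12  S17 
(> = start, * = accepting)

start=S0; accept=S16; S0-a>S1; S0-b>S2; S1-a>S3; S1-b>S4; S2-a>S1; S2-b>S5; S3-a>S6; S3-b>S7; S4-a>S3; S4-b>S8; S5-a>S1; S5-b>S5; S6-a>S9; S6-b>S10; S7-a>S6; S7-b>S11; S8-a>S3; S8-b>S8; S9-a>S12; S9-b>S13; S10-a>S9; S10-b>S14; S11-a>S6; S11-b>S11; S12-a>S12; S12-b>S15; S13-a>S12; S13-b>S16; S14-a>S9; S14-b>S14; S15-a>S12; S15-b>S17; S16-a>S12; S16-b>S16; S17-a>S12; S17-b>S17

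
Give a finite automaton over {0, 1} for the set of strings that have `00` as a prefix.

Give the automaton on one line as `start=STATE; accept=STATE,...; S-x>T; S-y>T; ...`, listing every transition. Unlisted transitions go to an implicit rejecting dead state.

start=A; accept=C; A-0>B; A-1>D; B-0>C; B-1>D; C-0>C; C-1>C; D-0>D; D-1>D

Check the first 2 symbols one by one: A through B record how many have matched `00` so far; any wrong symbol goes to the dead state D. After all 2 match we enter the accepting sink C.
With 4 states:
       0  1 
>  A   B  D 
   B   C  D 
 * C   C  C 
   D   D  D 
(> = start, * = accepting)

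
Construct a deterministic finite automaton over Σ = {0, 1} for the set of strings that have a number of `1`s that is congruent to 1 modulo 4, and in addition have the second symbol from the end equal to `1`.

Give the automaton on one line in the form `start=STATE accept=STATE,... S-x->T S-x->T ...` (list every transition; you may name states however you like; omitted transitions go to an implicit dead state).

Build one automaton per condition and run them in lockstep. The first has 4 states tracking the count of `1`s modulo 4; the second has 7 states tracking the last 2 symbols read. A product state is a pair (one from each), accepting exactly when both do. Minimizing collapses redundant product states.
With 8 states:
        0   1  
>  q0   q0  q1 
   q1   q2  q3 
 * q2   q4  q3 
   q3   q3  q5 
   q4   q4  q3 
   q5   q5  q6 
   q6   q0  q7 
 * q7   q2  q3 
(> = start, * = accepting)

start=q0 accept=q2,q7 q0-0->q0 q0-1->q1 q1-0->q2 q1-1->q3 q2-0->q4 q2-1->q3 q3-0->q3 q3-1->q5 q4-0->q4 q4-1->q3 q5-0->q5 q5-1->q6 q6-0->q0 q6-1->q7 q7-0->q2 q7-1->q3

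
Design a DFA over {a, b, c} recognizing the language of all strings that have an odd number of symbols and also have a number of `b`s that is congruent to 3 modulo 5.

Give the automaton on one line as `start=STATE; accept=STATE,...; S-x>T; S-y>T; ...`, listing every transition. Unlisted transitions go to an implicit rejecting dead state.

Run two small machines in parallel and take their product. One (2 states) tracks the input length modulo 2; the other (5 states) tracks the count of `b`s modulo 5. Each combined state is a pair, one component from each; accept when both components accept.
10 states suffice.
        a   b   c  
>  q0   q1  q2  q1 
   q1   q0  q3  q0 
   q2   q3  q4  q3 
   q3   q2  q5  q2 
   q4   q5  q6  q5 
   q5   q4  q7  q4 
 * q6   q7  q8  q7 
   q7   q6  q9  q6 
   q8   q9  q1  q9 
   q9   q8  q0  q8 
(> = start, * = accepting)

start=q0; accept=q6; q0-a>q1; q0-b>q2; q0-c>q1; q1-a>q0; q1-b>q3; q1-c>q0; q2-a>q3; q2-b>q4; q2-c>q3; q3-a>q2; q3-b>q5; q3-c>q2; q4-a>q5; q4-b>q6; q4-c>q5; q5-a>q4; q5-b>q7; q5-c>q4; q6-a>q7; q6-b>q8; q6-c>q7; q7-a>q6; q7-b>q9; q7-c>q6; q8-a>q9; q8-b>q1; q8-c>q9; q9-a>q8; q9-b>q0; q9-c>q8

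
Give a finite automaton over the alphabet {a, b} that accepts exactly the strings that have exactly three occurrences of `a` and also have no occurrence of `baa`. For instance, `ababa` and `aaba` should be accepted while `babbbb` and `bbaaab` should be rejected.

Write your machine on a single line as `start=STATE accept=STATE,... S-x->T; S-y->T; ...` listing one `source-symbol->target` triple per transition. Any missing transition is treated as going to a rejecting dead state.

start=s0; accept=s6,s11,s12; s0-a->s1; s0-b->s2; s1-a->s3; s1-b->s4; s2-a->s5; s2-b->s2; s3-a->s6; s3-b->s7; s4-a->s8; s4-b->s4; s5-a->s9; s5-b->s4; s6-a->s10; s6-b->s11; s7-a->s12; s7-b->s7; s8-a->s13; s8-b->s7; s9-a->s13; s9-b->s9; s10-a->s10; s10-b->s14; s11-a->s15; s11-b->s11; s12-a->s16; s12-b->s11; s13-a->s16; s13-b->s13; s14-a->s15; s14-b->s14; s15-a->s16; s15-b->s14; s16-a->s16; s16-b->s16

Run two small machines in parallel and take their product. The first has 5 states tracking the count of `a`s, saturating at 4; the second has 4 states tracking partial matches of the forbidden pattern `baa`. A product state is a pair (one from each), accepting exactly when both do.
A 17-state machine:
          a    b  
>  s0     s1   s2 
   s1     s3   s4 
   s2     s5   s2 
   s3     s6   s7 
   s4     s8   s4 
   s5     s9   s4 
 * s6    s10  s11 
   s7    s12   s7 
   s8    s13   s7 
   s9    s13   s9 
   s10   s10  s14 
 * s11   s15  s11 
 * s12   s16  s11 
   s13   s16  s13 
   s14   s15  s14 
   s15   s16  s14 
   s16   s16  s16 
(> = start, * = accepting)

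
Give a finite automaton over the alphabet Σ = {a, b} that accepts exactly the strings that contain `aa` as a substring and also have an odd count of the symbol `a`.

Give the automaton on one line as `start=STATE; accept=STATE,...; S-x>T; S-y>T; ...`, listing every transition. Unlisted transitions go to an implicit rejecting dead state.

start=S0; accept=S4; S0-a>S1; S0-b>S0; S1-a>S2; S1-b>S3; S2-a>S4; S2-b>S2; S3-a>S5; S3-b>S3; S4-a>S2; S4-b>S4; S5-a>S4; S5-b>S0

Build one automaton per condition and run them in lockstep. The first has 3 states tracking whether and how much of `aa` has been seen; the second has 2 states tracking the count of `a`s modulo 2. A product state is a pair (one from each), accepting exactly when both do.
        a   b  
>  S0   S1  S0 
   S1   S2  S3 
   S2   S4  S2 
   S3   S5  S3 
 * S4   S2  S4 
   S5   S4  S0 
(> = start, * = accepting)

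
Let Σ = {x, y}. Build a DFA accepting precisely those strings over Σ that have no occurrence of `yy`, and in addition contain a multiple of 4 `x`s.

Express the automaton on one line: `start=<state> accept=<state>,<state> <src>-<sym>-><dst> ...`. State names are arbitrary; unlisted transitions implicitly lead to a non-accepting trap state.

Run two small machines in parallel and take their product. One (3 states) tracks partial matches of the forbidden pattern `yy`; the other (4 states) tracks the count of `x`s modulo 4. Each combined state is a pair, one component from each; accept when both components accept. Minimizing collapses redundant product states.
A 9-state machine:
        x   y  
>* S0   S1  S2 
   S1   S3  S4 
 * S2   S1  S5 
   S3   S6  S7 
   S4   S3  S5 
   S5   S5  S5 
   S6   S0  S8 
   S7   S6  S5 
   S8   S0  S5 
(> = start, * = accepting)

start=S0 accept=S0,S2 S0-x->S1 S0-y->S2 S1-x->S3 S1-y->S4 S2-x->S1 S2-y->S5 S3-x->S6 S3-y->S7 S4-x->S3 S4-y->S5 S5-x->S5 S5-y->S5 S6-x->S0 S6-y->S8 S7-x->S6 S7-y->S5 S8-x->S0 S8-y->S5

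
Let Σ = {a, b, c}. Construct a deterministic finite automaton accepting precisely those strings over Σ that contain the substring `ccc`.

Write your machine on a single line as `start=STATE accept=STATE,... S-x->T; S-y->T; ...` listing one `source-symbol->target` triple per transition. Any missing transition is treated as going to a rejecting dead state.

States s0..s2 record the length of the longest prefix of `ccc` that matches the current input suffix. Reaching s3 means `ccc` has been seen, and we stay there forever. Accept from s3.
A 4-state machine:
        a   b   c  
>  s0   s0  s0  s1 
   s1   s0  s0  s2 
   s2   s0  s0  s3 
 * s3   s3  s3  s3 
(> = start, * = accepting)

start=s0; accept=s3; s0-a->s0; s0-b->s0; s0-c->s1; s1-a->s0; s1-b->s0; s1-c->s2; s2-a->s0; s2-b->s0; s2-c->s3; s3-a->s3; s3-b->s3; s3-c->s3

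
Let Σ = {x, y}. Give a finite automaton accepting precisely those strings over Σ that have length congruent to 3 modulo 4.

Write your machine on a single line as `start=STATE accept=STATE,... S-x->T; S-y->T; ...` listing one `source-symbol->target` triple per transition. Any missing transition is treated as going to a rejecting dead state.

start=S0; accept=S3; S0-x->S1; S0-y->S1; S1-x->S2; S1-y->S2; S2-x->S3; S2-y->S3; S3-x->S0; S3-y->S0

Only the length mod 4 matters, so use a 4-cycle: from any state, every input symbol moves to the next state, wrapping S3 back to S0. Mark S3 accepting.
4 states suffice.
        x   y  
>  S0   S1  S1 
   S1   S2  S2 
   S2   S3  S3 
 * S3   S0  S0 
(> = start, * = accepting)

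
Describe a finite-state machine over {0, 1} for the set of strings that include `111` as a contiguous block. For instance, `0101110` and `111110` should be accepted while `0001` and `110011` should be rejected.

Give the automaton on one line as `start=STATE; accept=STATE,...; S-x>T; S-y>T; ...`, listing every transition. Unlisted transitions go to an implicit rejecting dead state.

start=A; accept=D; A-0>A; A-1>B; B-0>A; B-1>C; C-0>A; C-1>D; D-0>D; D-1>D

Track how much of `111` has been matched so far: state A is no progress, D is the absorbing accept state reached once `111` has occurred. Intermediate states record partial matches; on a mismatch, fall back to the longest reusable overlap.
A 4-state machine:
       0  1 
>  A   A  B 
   B   A  C 
   C   A  D 
 * D   D  D 
(> = start, * = accepting)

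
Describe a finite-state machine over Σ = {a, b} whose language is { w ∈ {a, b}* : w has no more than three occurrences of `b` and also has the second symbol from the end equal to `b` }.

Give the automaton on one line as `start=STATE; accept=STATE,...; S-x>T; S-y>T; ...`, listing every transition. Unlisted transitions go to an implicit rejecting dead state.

start=q0; accept=q2,q3,q6,q7,q10; q0-a>q0; q0-b>q1; q1-a>q2; q1-b>q3; q2-a>q4; q2-b>q5; q3-a>q6; q3-b>q7; q4-a>q4; q4-b>q5; q5-a>q6; q5-b>q7; q6-a>q8; q6-b>q9; q7-a>q10; q7-b>q11; q8-a>q8; q8-b>q9; q9-a>q10; q9-b>q11; q10-a>q11; q10-b>q11; q11-a>q11; q11-b>q11

Handle the two conditions separately and then intersect. One (5 states) tracks the count of `b`s, saturating at 4; the other (7 states) tracks the last 2 symbols read. Each combined state is a pair, one component from each; accept when both components accept. Minimizing collapses redundant product states.
12 states suffice.
          a    b  
>  q0     q0   q1 
   q1     q2   q3 
 * q2     q4   q5 
 * q3     q6   q7 
   q4     q4   q5 
   q5     q6   q7 
 * q6     q8   q9 
 * q7    q10  q11 
   q8     q8   q9 
   q9    q10  q11 
 * q10   q11  q11 
   q11   q11  q11 
(> = start, * = accepting)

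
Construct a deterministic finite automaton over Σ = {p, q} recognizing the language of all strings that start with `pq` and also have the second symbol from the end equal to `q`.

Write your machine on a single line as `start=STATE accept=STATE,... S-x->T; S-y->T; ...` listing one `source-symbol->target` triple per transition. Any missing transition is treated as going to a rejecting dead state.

start=S0; accept=S8,S9; S0-p->S1; S0-q->S2; S1-p->S3; S1-q->S4; S2-p->S5; S2-q->S6; S3-p->S3; S3-q->S7; S4-p->S8; S4-q->S9; S5-p->S3; S5-q->S7; S6-p->S5; S6-q->S6; S7-p->S5; S7-q->S6; S8-p->S10; S8-q->S4; S9-p->S8; S9-q->S9; S10-p->S10; S10-q->S4

Handle the two conditions separately and then intersect. One (4 states) tracks whether the input so far still matches the prefix `pq`; the other (7 states) tracks the last 2 symbols read. Each combined state is a pair, one component from each; accept when both components accept.
11 states suffice.
          p    q  
>  S0     S1   S2 
   S1     S3   S4 
   S2     S5   S6 
   S3     S3   S7 
   S4     S8   S9 
   S5     S3   S7 
   S6     S5   S6 
   S7     S5   S6 
 * S8    S10   S4 
 * S9     S8   S9 
   S10   S10   S4 
(> = start, * = accepting)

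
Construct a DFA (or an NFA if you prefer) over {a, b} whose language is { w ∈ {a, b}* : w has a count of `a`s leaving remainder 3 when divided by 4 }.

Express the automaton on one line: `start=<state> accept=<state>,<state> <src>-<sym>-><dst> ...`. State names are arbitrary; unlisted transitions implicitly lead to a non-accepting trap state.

The only thing that matters is how many `a`s have appeared, reduced mod 4. Use one state per residue: q0 for 0, …, q3 for 3. Reading `a` moves to the next residue; anything else stays put. q3 is accepting.
4 states suffice.
        a   b  
>  q0   q1  q0 
   q1   q2  q1 
   q2   q3  q2 
 * q3   q0  q3 
(> = start, * = accepting)

start=q0 accept=q3 q0-a->q1 q0-b->q0 q1-a->q2 q1-b->q1 q2-a->q3 q2-b->q2 q3-a->q0 q3-b->q3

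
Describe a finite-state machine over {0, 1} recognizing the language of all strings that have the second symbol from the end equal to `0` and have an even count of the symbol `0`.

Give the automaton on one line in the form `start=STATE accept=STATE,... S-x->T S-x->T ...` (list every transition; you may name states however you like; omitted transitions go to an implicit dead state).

start=A accept=D,I A-0->B A-1->C B-0->D B-1->E C-0->F C-1->G D-0->H D-1->I E-0->J E-1->K F-0->D F-1->E G-0->F G-1->G H-0->D H-1->E I-0->F I-1->G J-0->H J-1->I K-0->J K-1->K

Run two small machines in parallel and take their product. One (7 states) tracks the last 2 symbols read; the other (2 states) tracks the count of `0`s modulo 2. Each combined state is a pair, one component from each; accept when both components accept.
       0  1 
>  A   B  C 
   B   D  E 
   C   F  G 
 * D   H  I 
   E   J  K 
   F   D  E 
   G   F  G 
   H   D  E 
 * I   F  G 
   J   H  I 
   K   J  K 
(> = start, * = accepting)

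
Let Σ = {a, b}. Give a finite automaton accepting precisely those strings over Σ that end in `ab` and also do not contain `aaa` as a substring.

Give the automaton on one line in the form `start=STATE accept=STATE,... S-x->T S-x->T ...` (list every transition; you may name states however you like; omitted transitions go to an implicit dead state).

start=s0 accept=s3 s0-a->s1 s0-b->s0 s1-a->s2 s1-b->s3 s2-a->s4 s2-b->s3 s3-a->s1 s3-b->s0 s4-a->s4 s4-b->s4

Build one automaton per condition and run them in lockstep. The first has 3 states tracking how much of the suffix `ab` has currently been matched; the second has 4 states tracking partial matches of the forbidden pattern `aaa`. A product state is a pair (one from each), accepting exactly when both do. Equivalent product states are then merged.
        a   b  
>  s0   s1  s0 
   s1   s2  s3 
   s2   s4  s3 
 * s3   s1  s0 
   s4   s4  s4 
(> = start, * = accepting)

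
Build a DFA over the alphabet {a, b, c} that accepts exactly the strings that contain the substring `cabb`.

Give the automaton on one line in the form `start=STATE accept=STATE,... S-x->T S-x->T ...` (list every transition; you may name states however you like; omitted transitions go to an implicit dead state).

start=q0 accept=q4 q0-a->q0 q0-b->q0 q0-c->q1 q1-a->q2 q1-b->q0 q1-c->q1 q2-a->q0 q2-b->q3 q2-c->q1 q3-a->q0 q3-b->q4 q3-c->q1 q4-a->q4 q4-b->q4 q4-c->q4

States q0..q3 record the length of the longest prefix of `cabb` that matches the current input suffix. Reaching q4 means `cabb` has been seen, and we stay there forever. Accept from q4.
A 5-state machine:
        a   b   c  
>  q0   q0  q0  q1 
   q1   q2  q0  q1 
   q2   q0  q3  q1 
   q3   q0  q4  q1 
 * q4   q4  q4  q4 
(> = start, * = accepting)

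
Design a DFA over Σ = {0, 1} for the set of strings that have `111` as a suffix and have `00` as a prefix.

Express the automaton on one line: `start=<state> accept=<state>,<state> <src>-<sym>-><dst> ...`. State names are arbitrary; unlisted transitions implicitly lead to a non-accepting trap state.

Build one automaton per condition and run them in lockstep. The first has 4 states tracking how much of the suffix `111` has currently been matched; the second has 4 states tracking whether the input so far still matches the prefix `00`. A product state is a pair (one from each), accepting exactly when both do. Minimizing collapses redundant product states.
A 7-state machine:
        0   1  
>  S0   S1  S2 
   S1   S3  S2 
   S2   S2  S2 
   S3   S3  S4 
   S4   S3  S5 
   S5   S3  S6 
 * S6   S3  S6 
(> = start, * = accepting)

start=S0 accept=S6 S0-0->S1 S0-1->S2 S1-0->S3 S1-1->S2 S2-0->S2 S2-1->S2 S3-0->S3 S3-1->S4 S4-0->S3 S4-1->S5 S5-0->S3 S5-1->S6 S6-0->S3 S6-1->S6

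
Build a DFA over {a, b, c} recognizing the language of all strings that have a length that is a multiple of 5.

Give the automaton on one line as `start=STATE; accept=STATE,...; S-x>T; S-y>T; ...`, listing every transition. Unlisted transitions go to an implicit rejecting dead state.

start=s0; accept=s0; s0-a>s1; s0-b>s1; s0-c>s1; s1-a>s2; s1-b>s2; s1-c>s2; s2-a>s3; s2-b>s3; s2-c>s3; s3-a>s4; s3-b>s4; s3-c>s4; s4-a>s0; s4-b>s0; s4-c>s0

Count input length modulo 5: every symbol advances one step around the cycle s0 → s1 → s2 → s3 → s4 → s0. Accept at s0.
5 states suffice.
        a   b   c  
>* s0   s1  s1  s1 
   s1   s2  s2  s2 
   s2   s3  s3  s3 
   s3   s4  s4  s4 
   s4   s0  s0  s0 
(> = start, * = accepting)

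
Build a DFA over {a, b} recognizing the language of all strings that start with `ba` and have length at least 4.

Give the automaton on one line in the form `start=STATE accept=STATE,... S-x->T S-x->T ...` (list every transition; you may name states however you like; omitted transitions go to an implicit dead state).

start=q0 accept=q8,q10 q0-a->q1 q0-b->q2 q1-a->q3 q1-b->q3 q2-a->q4 q2-b->q3 q3-a->q5 q3-b->q5 q4-a->q6 q4-b->q6 q5-a->q7 q5-b->q7 q6-a->q8 q6-b->q8 q7-a->q9 q7-b->q9 q8-a->q10 q8-b->q10 q9-a->q9 q9-b->q9 q10-a->q10 q10-b->q10

Run two small machines in parallel and take their product. One (4 states) tracks whether the input so far still matches the prefix `ba`; the other (6 states) tracks the input length, saturating at 5. Each combined state is a pair, one component from each; accept when both components accept.
          a    b  
>  q0     q1   q2 
   q1     q3   q3 
   q2     q4   q3 
   q3     q5   q5 
   q4     q6   q6 
   q5     q7   q7 
   q6     q8   q8 
   q7     q9   q9 
 * q8    q10  q10 
   q9     q9   q9 
 * q10   q10  q10 
(> = start, * = accepting)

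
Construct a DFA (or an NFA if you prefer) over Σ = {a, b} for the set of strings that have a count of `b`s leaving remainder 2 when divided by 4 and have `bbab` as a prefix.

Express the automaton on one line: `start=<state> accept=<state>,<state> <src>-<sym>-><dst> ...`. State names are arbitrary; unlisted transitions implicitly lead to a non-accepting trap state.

Handle the two conditions separately and then intersect. The first has 4 states tracking the count of `b`s modulo 4; the second has 6 states tracking whether the input so far still matches the prefix `bbab`. A product state is a pair (one from each), accepting exactly when both do.
With 12 states:
          a    b  
>  q0     q1   q2 
   q1     q1   q3 
   q2     q3   q4 
   q3     q3   q5 
   q4     q6   q7 
   q5     q5   q7 
   q6     q5   q8 
   q7     q7   q1 
   q8     q8   q9 
   q9     q9  q10 
   q10   q10  q11 
 * q11   q11   q8 
(> = start, * = accepting)

start=q0 accept=q11 q0-a->q1 q0-b->q2 q1-a->q1 q1-b->q3 q2-a->q3 q2-b->q4 q3-a->q3 q3-b->q5 q4-a->q6 q4-b->q7 q5-a->q5 q5-b->q7 q6-a->q5 q6-b->q8 q7-a->q7 q7-b->q1 q8-a->q8 q8-b->q9 q9-a->q9 q9-b->q10 q10-a->q10 q10-b->q11 q11-a->q11 q11-b->q8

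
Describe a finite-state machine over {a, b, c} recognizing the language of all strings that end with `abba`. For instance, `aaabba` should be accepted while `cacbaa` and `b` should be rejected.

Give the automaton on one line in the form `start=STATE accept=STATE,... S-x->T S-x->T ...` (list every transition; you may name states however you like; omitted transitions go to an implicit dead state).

start=q0 accept=q4 q0-a->q1 q0-b->q0 q0-c->q0 q1-a->q1 q1-b->q2 q1-c->q0 q2-a->q1 q2-b->q3 q2-c->q0 q3-a->q4 q3-b->q0 q3-c->q0 q4-a->q1 q4-b->q2 q4-c->q0

Remember how much of `abba` the current input suffix matches. State q0 means no match yet; q1 means the last symbol is `a`; q2 means the last 2 symbols are `ab`; q3 means the last 3 symbols are `abb`; q4 means the last 4 symbols are `abba`. Only q4 accepts. On a mismatch, fall back to the longest proper suffix that is still a prefix of `abba`.
A 5-state machine:
        a   b   c  
>  q0   q1  q0  q0 
   q1   q1  q2  q0 
   q2   q1  q3  q0 
   q3   q4  q0  q0 
 * q4   q1  q2  q0 
(> = start, * = accepting)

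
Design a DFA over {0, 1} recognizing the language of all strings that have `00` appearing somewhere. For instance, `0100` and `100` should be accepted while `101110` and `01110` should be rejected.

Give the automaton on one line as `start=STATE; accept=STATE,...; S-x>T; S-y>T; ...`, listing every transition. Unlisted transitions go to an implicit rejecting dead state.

start=s0; accept=s2; s0-0>s1; s0-1>s0; s1-0>s2; s1-1>s0; s2-0>s2; s2-1>s2

Track how much of `00` has been matched so far: state s0 is no progress, s2 is the absorbing accept state reached once `00` has occurred. Intermediate states record partial matches; on a mismatch, fall back to the longest reusable overlap.
3 states suffice.
        0   1  
>  s0   s1  s0 
   s1   s2  s0 
 * s2   s2  s2 
(> = start, * = accepting)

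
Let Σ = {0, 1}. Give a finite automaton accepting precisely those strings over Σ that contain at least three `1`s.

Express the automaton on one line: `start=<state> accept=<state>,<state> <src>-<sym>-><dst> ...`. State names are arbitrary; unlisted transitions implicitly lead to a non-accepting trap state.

start=s0 accept=s3,s4 s0-0->s0 s0-1->s1 s1-0->s1 s1-1->s2 s2-0->s2 s2-1->s3 s3-0->s3 s3-1->s4 s4-0->s4 s4-1->s4

Only the number of `1`s matters, and only up to 4. Make a chain s0 → s1 → s2 → s3 → s4 advanced by each `1` (with s4 absorbing); every other symbol self-loops. The accepting set is {s3, s4}.
        0   1  
>  s0   s0  s1 
   s1   s1  s2 
   s2   s2  s3 
 * s3   s3  s4 
 * s4   s4  s4 
(> = start, * = accepting)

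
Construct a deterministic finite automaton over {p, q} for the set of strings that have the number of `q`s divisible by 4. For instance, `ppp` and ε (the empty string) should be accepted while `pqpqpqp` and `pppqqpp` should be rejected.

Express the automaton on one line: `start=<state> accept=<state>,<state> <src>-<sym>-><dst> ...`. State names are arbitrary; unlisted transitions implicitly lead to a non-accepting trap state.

Keep the running count of `q`s modulo 4: each `q` advances along the cycle A → B → C → D → A while other symbols loop. Accept at A.
A 4-state machine:
       p  q 
>* A   A  B 
   B   B  C 
   C   C  D 
   D   D  A 
(> = start, * = accepting)

start=A accept=A A-p->A A-q->B B-p->B B-q->C C-p->C C-q->D D-p->D D-q->A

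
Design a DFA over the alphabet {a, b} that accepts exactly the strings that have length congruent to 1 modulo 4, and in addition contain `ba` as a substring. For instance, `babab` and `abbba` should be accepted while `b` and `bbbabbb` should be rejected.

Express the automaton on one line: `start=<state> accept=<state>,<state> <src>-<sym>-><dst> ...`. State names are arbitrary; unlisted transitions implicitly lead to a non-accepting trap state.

start=q0 accept=q11 q0-a->q1 q0-b->q2 q1-a->q3 q1-b->q4 q2-a->q5 q2-b->q4 q3-a->q6 q3-b->q7 q4-a->q8 q4-b->q7 q5-a->q8 q5-b->q8 q6-a->q0 q6-b->q9 q7-a->q10 q7-b->q9 q8-a->q10 q8-b->q10 q9-a->q11 q9-b->q2 q10-a->q11 q10-b->q11 q11-a->q5 q11-b->q5

Handle the two conditions separately and then intersect. One (4 states) tracks the input length modulo 4; the other (3 states) tracks whether and how much of `ba` has been seen. Each combined state is a pair, one component from each; accept when both components accept.
A 12-state machine:
          a    b  
>  q0     q1   q2 
   q1     q3   q4 
   q2     q5   q4 
   q3     q6   q7 
   q4     q8   q7 
   q5     q8   q8 
   q6     q0   q9 
   q7    q10   q9 
   q8    q10  q10 
   q9    q11   q2 
   q10   q11  q11 
 * q11    q5   q5 
(> = start, * = accepting)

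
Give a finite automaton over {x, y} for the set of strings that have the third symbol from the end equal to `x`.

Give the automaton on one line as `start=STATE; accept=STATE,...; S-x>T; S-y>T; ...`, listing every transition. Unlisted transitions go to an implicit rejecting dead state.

Because acceptance depends on a position counted from the end, the machine has to buffer the most recent 3 symbols. Make each state the string of the last up-to-3 symbols read; on input `x` shift the window left and append `x`. Accept when the buffered window has length 3 and begins with `x`.
With 15 states:
          x    y  
>  s0     s1   s2 
   s1     s3   s4 
   s2     s5   s6 
   s3     s7   s8 
   s4     s9  s10 
   s5    s11  s12 
   s6    s13  s14 
 * s7     s7   s8 
 * s8     s9  s10 
 * s9    s11  s12 
 * s10   s13  s14 
   s11    s7   s8 
   s12    s9  s10 
   s13   s11  s12 
   s14   s13  s14 
(> = start, * = accepting)

start=s0; accept=s7,s8,s9,s10; s0-x>s1; s0-y>s2; s1-x>s3; s1-y>s4; s2-x>s5; s2-y>s6; s3-x>s7; s3-y>s8; s4-x>s9; s4-y>s10; s5-x>s11; s5-y>s12; s6-x>s13; s6-y>s14; s7-x>s7; s7-y>s8; s8-x>s9; s8-y>s10; s9-x>s11; s9-y>s12; s10-x>s13; s10-y>s14; s11-x>s7; s11-y>s8; s12-x>s9; s12-y>s10; s13-x>s11; s13-y>s12; s14-x>s13; s14-y>s14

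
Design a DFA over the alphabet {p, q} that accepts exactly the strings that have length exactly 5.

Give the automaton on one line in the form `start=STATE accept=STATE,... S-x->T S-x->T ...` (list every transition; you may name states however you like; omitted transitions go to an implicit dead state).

We only need to distinguish lengths 0, 1, …, 5, and '>5'. Chain s0 → s1 → s2 → s3 → s4 → s5 → s6 on every symbol, with s6 looping. Accepting states: {s5}.
7 states suffice.
        p   q  
>  s0   s1  s1 
   s1   s2  s2 
   s2   s3  s3 
   s3   s4  s4 
   s4   s5  s5 
 * s5   s6  s6 
   s6   s6  s6 
(> = start, * = accepting)

start=s0 accept=s5 s0-p->s1 s0-q->s1 s1-p->s2 s1-q->s2 s2-p->s3 s2-q->s3 s3-p->s4 s3-q->s4 s4-p->s5 s4-q->s5 s5-p->s6 s5-q->s6 s6-p->s6 s6-q->s6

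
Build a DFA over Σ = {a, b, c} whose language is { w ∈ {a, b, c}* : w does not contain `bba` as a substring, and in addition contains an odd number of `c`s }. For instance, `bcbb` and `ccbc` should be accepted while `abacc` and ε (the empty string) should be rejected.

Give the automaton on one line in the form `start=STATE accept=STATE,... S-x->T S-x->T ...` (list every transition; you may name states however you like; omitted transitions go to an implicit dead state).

Handle the two conditions separately and then intersect. One (4 states) tracks partial matches of the forbidden pattern `bba`; the other (2 states) tracks the count of `c`s modulo 2. Each combined state is a pair, one component from each; accept when both components accept. Minimizing collapses redundant product states.
With 7 states:
        a   b   c  
>  q0   q0  q1  q2 
   q1   q0  q3  q2 
 * q2   q2  q4  q0 
   q3   q5  q3  q2 
 * q4   q2  q6  q0 
   q5   q5  q5  q5 
 * q6   q5  q6  q0 
(> = start, * = accepting)

start=q0 accept=q2,q4,q6 q0-a->q0 q0-b->q1 q0-c->q2 q1-a->q0 q1-b->q3 q1-c->q2 q2-a->q2 q2-b->q4 q2-c->q0 q3-a->q5 q3-b->q3 q3-c->q2 q4-a->q2 q4-b->q6 q4-c->q0 q5-a->q5 q5-b->q5 q5-c->q5 q6-a->q5 q6-b->q6 q6-c->q0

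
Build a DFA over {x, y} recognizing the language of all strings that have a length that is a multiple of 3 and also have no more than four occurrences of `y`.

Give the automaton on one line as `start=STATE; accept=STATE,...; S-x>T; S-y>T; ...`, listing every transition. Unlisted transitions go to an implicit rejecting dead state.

start=q0; accept=q0,q6,q7,q8,q15; q0-x>q1; q0-y>q2; q1-x>q3; q1-y>q4; q2-x>q4; q2-y>q5; q3-x>q0; q3-y>q6; q4-x>q6; q4-y>q7; q5-x>q7; q5-y>q8; q6-x>q2; q6-y>q9; q7-x>q9; q7-y>q10; q8-x>q10; q8-y>q11; q9-x>q5; q9-y>q12; q10-x>q12; q10-y>q13; q11-x>q13; q11-y>q14; q12-x>q8; q12-y>q15; q13-x>q15; q13-y>q16; q14-x>q16; q14-y>q16; q15-x>q11; q15-y>q17; q16-x>q17; q16-y>q17; q17-x>q14; q17-y>q14

Run two small machines in parallel and take their product. One (3 states) tracks the input length modulo 3; the other (6 states) tracks the count of `y`s, saturating at 5. Each combined state is a pair, one component from each; accept when both components accept.
An 18-state machine:
          x    y  
>* q0     q1   q2 
   q1     q3   q4 
   q2     q4   q5 
   q3     q0   q6 
   q4     q6   q7 
   q5     q7   q8 
 * q6     q2   q9 
 * q7     q9  q10 
 * q8    q10  q11 
   q9     q5  q12 
   q10   q12  q13 
   q11   q13  q14 
   q12    q8  q15 
   q13   q15  q16 
   q14   q16  q16 
 * q15   q11  q17 
   q16   q17  q17 
   q17   q14  q14 
(> = start, * = accepting)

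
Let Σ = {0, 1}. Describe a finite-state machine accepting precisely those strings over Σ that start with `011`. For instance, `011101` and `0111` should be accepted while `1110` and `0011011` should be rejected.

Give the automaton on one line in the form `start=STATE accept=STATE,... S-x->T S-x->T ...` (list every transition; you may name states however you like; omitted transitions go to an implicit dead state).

start=s0 accept=s3 s0-0->s1 s0-1->s4 s1-0->s4 s1-1->s2 s2-0->s4 s2-1->s3 s3-0->s3 s3-1->s3 s4-0->s4 s4-1->s4

Walk along `011` while the input agrees: from s0 take `0` to s1, and so on. Any deviation drops to the rejecting sink s4. Once s3 is reached the prefix is confirmed and every continuation is accepted.
5 states suffice.
        0   1  
>  s0   s1  s4 
   s1   s4  s2 
   s2   s4  s3 
 * s3   s3  s3 
   s4   s4  s4 
(> = start, * = accepting)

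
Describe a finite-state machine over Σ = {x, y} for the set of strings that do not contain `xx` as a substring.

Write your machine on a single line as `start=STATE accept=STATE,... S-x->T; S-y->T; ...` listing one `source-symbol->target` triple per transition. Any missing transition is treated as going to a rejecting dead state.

Track partial matches of the forbidden pattern `xx`. State q2 is a dead state reached once `xx` has occurred; every other state accepts. q0 means no part of `xx` is currently matched.
With 3 states:
        x   y  
>* q0   q1  q0 
 * q1   q2  q0 
   q2   q2  q2 
(> = start, * = accepting)

start=q0; accept=q0,q1; q0-x->q1; q0-y->q0; q1-x->q2; q1-y->q0; q2-x->q2; q2-y->q2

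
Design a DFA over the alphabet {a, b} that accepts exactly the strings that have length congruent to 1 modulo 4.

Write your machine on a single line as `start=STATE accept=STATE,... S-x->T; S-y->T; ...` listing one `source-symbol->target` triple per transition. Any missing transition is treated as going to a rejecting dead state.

Count input length modulo 4: every symbol advances one step around the cycle s0 → s1 → s2 → s3 → s0. Accept at s1.
A 4-state machine:
        a   b  
>  s0   s1  s1 
 * s1   s2  s2 
   s2   s3  s3 
   s3   s0  s0 
(> = start, * = accepting)

start=s0; accept=s1; s0-a->s1; s0-b->s1; s1-a->s2; s1-b->s2; s2-a->s3; s2-b->s3; s3-a->s0; s3-b->s0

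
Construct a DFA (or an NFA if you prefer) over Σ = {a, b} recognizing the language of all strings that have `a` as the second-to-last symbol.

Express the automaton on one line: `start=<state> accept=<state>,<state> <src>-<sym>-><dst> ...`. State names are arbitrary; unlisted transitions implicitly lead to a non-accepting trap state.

start=q0 accept=q3,q4 q0-a->q1 q0-b->q2 q1-a->q3 q1-b->q4 q2-a->q5 q2-b->q6 q3-a->q3 q3-b->q4 q4-a->q5 q4-b->q6 q5-a->q3 q5-b->q4 q6-a->q5 q6-b->q6

Because acceptance depends on a position counted from the end, the machine has to buffer the most recent 2 symbols. Make each state the string of the last up-to-2 symbols read; on input `x` shift the window left and append `x`. Accept when the buffered window has length 2 and begins with `a`.
        a   b  
>  q0   q1  q2 
   q1   q3  q4 
   q2   q5  q6 
 * q3   q3  q4 
 * q4   q5  q6 
   q5   q3  q4 
   q6   q5  q6 
(> = start, * = accepting)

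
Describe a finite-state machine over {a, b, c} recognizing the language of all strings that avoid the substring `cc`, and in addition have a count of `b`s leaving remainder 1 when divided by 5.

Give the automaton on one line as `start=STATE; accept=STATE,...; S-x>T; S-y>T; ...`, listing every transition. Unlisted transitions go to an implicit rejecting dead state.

start=S0; accept=S1,S4; S0-a>S0; S0-b>S1; S0-c>S2; S1-a>S1; S1-b>S3; S1-c>S4; S2-a>S0; S2-b>S1; S2-c>S5; S3-a>S3; S3-b>S6; S3-c>S7; S4-a>S1; S4-b>S3; S4-c>S8; S5-a>S5; S5-b>S8; S5-c>S5; S6-a>S6; S6-b>S9; S6-c>S10; S7-a>S3; S7-b>S6; S7-c>S11; S8-a>S8; S8-b>S11; S8-c>S8; S9-a>S9; S9-b>S0; S9-c>S12; S10-a>S6; S10-b>S9; S10-c>S13; S11-a>S11; S11-b>S13; S11-c>S11; S12-a>S9; S12-b>S0; S12-c>S14; S13-a>S13; S13-b>S14; S13-c>S13; S14-a>S14; S14-b>S5; S14-c>S14

Handle the two conditions separately and then intersect. The first has 3 states tracking partial matches of the forbidden pattern `cc`; the second has 5 states tracking the count of `b`s modulo 5. A product state is a pair (one from each), accepting exactly when both do.
With 15 states:
          a    b    c  
>  S0     S0   S1   S2 
 * S1     S1   S3   S4 
   S2     S0   S1   S5 
   S3     S3   S6   S7 
 * S4     S1   S3   S8 
   S5     S5   S8   S5 
   S6     S6   S9  S10 
   S7     S3   S6  S11 
   S8     S8  S11   S8 
   S9     S9   S0  S12 
   S10    S6   S9  S13 
   S11   S11  S13  S11 
   S12    S9   S0  S14 
   S13   S13  S14  S13 
   S14   S14   S5  S14 
(> = start, * = accepting)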